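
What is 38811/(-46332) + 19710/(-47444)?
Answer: -229546067/183181284 ≈ -1.2531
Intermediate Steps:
38811/(-46332) + 19710/(-47444) = 38811*(-1/46332) + 19710*(-1/47444) = -12937/15444 - 9855/23722 = -229546067/183181284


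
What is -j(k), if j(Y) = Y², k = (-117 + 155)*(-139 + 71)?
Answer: -6677056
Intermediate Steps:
k = -2584 (k = 38*(-68) = -2584)
-j(k) = -1*(-2584)² = -1*6677056 = -6677056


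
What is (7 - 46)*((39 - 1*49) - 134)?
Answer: 5616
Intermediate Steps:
(7 - 46)*((39 - 1*49) - 134) = -39*((39 - 49) - 134) = -39*(-10 - 134) = -39*(-144) = 5616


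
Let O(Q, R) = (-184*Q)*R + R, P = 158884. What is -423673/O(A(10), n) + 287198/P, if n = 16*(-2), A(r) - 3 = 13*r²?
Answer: 534019346351/304740783072 ≈ 1.7524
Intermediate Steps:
A(r) = 3 + 13*r²
n = -32
O(Q, R) = R - 184*Q*R (O(Q, R) = -184*Q*R + R = R - 184*Q*R)
-423673/O(A(10), n) + 287198/P = -423673*(-1/(32*(1 - 184*(3 + 13*10²)))) + 287198/158884 = -423673*(-1/(32*(1 - 184*(3 + 13*100)))) + 287198*(1/158884) = -423673*(-1/(32*(1 - 184*(3 + 1300)))) + 143599/79442 = -423673*(-1/(32*(1 - 184*1303))) + 143599/79442 = -423673*(-1/(32*(1 - 239752))) + 143599/79442 = -423673/((-32*(-239751))) + 143599/79442 = -423673/7672032 + 143599/79442 = 534019346351/304740783072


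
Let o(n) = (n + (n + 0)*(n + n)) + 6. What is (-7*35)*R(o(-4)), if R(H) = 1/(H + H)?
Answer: -245/68 ≈ -3.6029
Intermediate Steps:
o(n) = 6 + n + 2*n² (o(n) = (n + n*(2*n)) + 6 = (n + 2*n²) + 6 = 6 + n + 2*n²)
R(H) = 1/(2*H)
(-7*35)*R(o(-4)) = (-7*35)*(1/(2*(6 - 4 + 2*(-4)²))) = -245/(2*(6 - 4 + 2*16)) = -245/(2*(6 - 4 + 32)) = -245/(2*34) = -245*1/68 = -245/68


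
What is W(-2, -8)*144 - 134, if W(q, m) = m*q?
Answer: 2170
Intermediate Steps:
W(-2, -8)*144 - 134 = -8*(-2)*144 - 134 = 16*144 - 134 = 2304 - 134 = 2170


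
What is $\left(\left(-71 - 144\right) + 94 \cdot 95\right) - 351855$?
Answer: $-343140$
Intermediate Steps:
$\left(\left(-71 - 144\right) + 94 \cdot 95\right) - 351855 = \left(\left(-71 - 144\right) + 8930\right) - 351855 = \left(-215 + 8930\right) - 351855 = 8715 - 351855 = -343140$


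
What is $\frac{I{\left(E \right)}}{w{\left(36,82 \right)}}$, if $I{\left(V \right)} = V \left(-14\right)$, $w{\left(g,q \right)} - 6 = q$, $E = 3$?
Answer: $- \frac{21}{44} \approx -0.47727$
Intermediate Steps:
$w{\left(g,q \right)} = 6 + q$
$I{\left(V \right)} = - 14 V$
$\frac{I{\left(E \right)}}{w{\left(36,82 \right)}} = \frac{\left(-14\right) 3}{6 + 82} = - \frac{42}{88} = \left(-42\right) \frac{1}{88} = - \frac{21}{44}$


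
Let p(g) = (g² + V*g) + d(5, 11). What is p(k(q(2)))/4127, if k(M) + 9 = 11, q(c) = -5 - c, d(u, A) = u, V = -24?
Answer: -39/4127 ≈ -0.0094500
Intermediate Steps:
k(M) = 2 (k(M) = -9 + 11 = 2)
p(g) = 5 + g² - 24*g (p(g) = (g² - 24*g) + 5 = 5 + g² - 24*g)
p(k(q(2)))/4127 = (5 + 2² - 24*2)/4127 = (5 + 4 - 48)*(1/4127) = -39*1/4127 = -39/4127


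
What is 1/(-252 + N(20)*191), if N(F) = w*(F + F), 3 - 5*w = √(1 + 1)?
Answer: 1083/3524164 + 191*√2/1762082 ≈ 0.00046060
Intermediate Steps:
w = ⅗ - √2/5 (w = ⅗ - √(1 + 1)/5 = ⅗ - √2/5 ≈ 0.31716)
N(F) = 2*F*(⅗ - √2/5) (N(F) = (⅗ - √2/5)*(F + F) = (⅗ - √2/5)*(2*F) = 2*F*(⅗ - √2/5))
1/(-252 + N(20)*191) = 1/(-252 + ((⅖)*20*(3 - √2))*191) = 1/(-252 + (24 - 8*√2)*191) = 1/(-252 + (4584 - 1528*√2)) = 1/(4332 - 1528*√2)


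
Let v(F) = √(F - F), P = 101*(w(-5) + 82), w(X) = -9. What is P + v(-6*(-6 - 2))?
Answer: 7373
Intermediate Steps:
P = 7373 (P = 101*(-9 + 82) = 101*73 = 7373)
v(F) = 0 (v(F) = √0 = 0)
P + v(-6*(-6 - 2)) = 7373 + 0 = 7373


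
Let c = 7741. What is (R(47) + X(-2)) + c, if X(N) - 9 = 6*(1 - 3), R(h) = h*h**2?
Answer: 111561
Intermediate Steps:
R(h) = h**3
X(N) = -3 (X(N) = 9 + 6*(1 - 3) = 9 + 6*(-2) = 9 - 12 = -3)
(R(47) + X(-2)) + c = (47**3 - 3) + 7741 = (103823 - 3) + 7741 = 103820 + 7741 = 111561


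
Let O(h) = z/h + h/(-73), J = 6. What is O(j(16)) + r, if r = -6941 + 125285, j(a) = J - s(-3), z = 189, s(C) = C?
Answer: 8640636/73 ≈ 1.1836e+5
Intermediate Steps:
j(a) = 9 (j(a) = 6 - 1*(-3) = 6 + 3 = 9)
O(h) = 189/h - h/73 (O(h) = 189/h + h/(-73) = 189/h + h*(-1/73) = 189/h - h/73)
r = 118344
O(j(16)) + r = (189/9 - 1/73*9) + 118344 = (189*(1/9) - 9/73) + 118344 = (21 - 9/73) + 118344 = 1524/73 + 118344 = 8640636/73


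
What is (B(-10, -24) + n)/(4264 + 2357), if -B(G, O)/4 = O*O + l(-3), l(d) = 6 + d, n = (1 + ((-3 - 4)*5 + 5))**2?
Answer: -1475/6621 ≈ -0.22278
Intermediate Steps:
n = 841 (n = (1 + (-7*5 + 5))**2 = (1 + (-35 + 5))**2 = (1 - 30)**2 = (-29)**2 = 841)
B(G, O) = -12 - 4*O**2 (B(G, O) = -4*(O*O + (6 - 3)) = -4*(O**2 + 3) = -4*(3 + O**2) = -12 - 4*O**2)
(B(-10, -24) + n)/(4264 + 2357) = ((-12 - 4*(-24)**2) + 841)/(4264 + 2357) = ((-12 - 4*576) + 841)/6621 = ((-12 - 2304) + 841)*(1/6621) = (-2316 + 841)*(1/6621) = -1475*1/6621 = -1475/6621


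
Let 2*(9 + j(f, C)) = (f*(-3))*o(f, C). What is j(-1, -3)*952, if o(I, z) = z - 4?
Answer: -18564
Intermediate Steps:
o(I, z) = -4 + z
j(f, C) = -9 - 3*f*(-4 + C)/2 (j(f, C) = -9 + ((f*(-3))*(-4 + C))/2 = -9 + ((-3*f)*(-4 + C))/2 = -9 + (-3*f*(-4 + C))/2 = -9 - 3*f*(-4 + C)/2)
j(-1, -3)*952 = (-9 - 3/2*(-1)*(-4 - 3))*952 = (-9 - 3/2*(-1)*(-7))*952 = (-9 - 21/2)*952 = -39/2*952 = -18564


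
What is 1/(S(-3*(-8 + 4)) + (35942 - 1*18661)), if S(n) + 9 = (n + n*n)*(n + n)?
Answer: 1/21016 ≈ 4.7583e-5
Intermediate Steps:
S(n) = -9 + 2*n*(n + n²) (S(n) = -9 + (n + n*n)*(n + n) = -9 + (n + n²)*(2*n) = -9 + 2*n*(n + n²))
1/(S(-3*(-8 + 4)) + (35942 - 1*18661)) = 1/((-9 + 2*(-3*(-8 + 4))² + 2*(-3*(-8 + 4))³) + (35942 - 1*18661)) = 1/((-9 + 2*(-3*(-4))² + 2*(-3*(-4))³) + (35942 - 18661)) = 1/((-9 + 2*12² + 2*12³) + 17281) = 1/((-9 + 2*144 + 2*1728) + 17281) = 1/((-9 + 288 + 3456) + 17281) = 1/(3735 + 17281) = 1/21016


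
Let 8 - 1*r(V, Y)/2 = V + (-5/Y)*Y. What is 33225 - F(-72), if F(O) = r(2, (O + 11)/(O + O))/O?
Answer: 1196111/36 ≈ 33225.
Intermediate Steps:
r(V, Y) = 26 - 2*V (r(V, Y) = 16 - 2*(V + (-5/Y)*Y) = 16 - 2*(V - 5) = 16 - 2*(-5 + V) = 16 + (10 - 2*V) = 26 - 2*V)
F(O) = 22/O (F(O) = (26 - 2*2)/O = (26 - 4)/O = 22/O)
33225 - F(-72) = 33225 - 22/(-72) = 33225 - 22*(-1)/72 = 33225 - 1*(-11/36) = 33225 + 11/36 = 1196111/36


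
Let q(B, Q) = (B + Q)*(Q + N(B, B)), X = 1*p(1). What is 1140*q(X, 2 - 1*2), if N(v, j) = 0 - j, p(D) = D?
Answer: -1140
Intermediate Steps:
N(v, j) = -j
X = 1 (X = 1*1 = 1)
q(B, Q) = (B + Q)*(Q - B)
1140*q(X, 2 - 1*2) = 1140*((2 - 1*2)² - 1*1²) = 1140*((2 - 2)² - 1*1) = 1140*(0² - 1) = 1140*(0 - 1) = 1140*(-1) = -1140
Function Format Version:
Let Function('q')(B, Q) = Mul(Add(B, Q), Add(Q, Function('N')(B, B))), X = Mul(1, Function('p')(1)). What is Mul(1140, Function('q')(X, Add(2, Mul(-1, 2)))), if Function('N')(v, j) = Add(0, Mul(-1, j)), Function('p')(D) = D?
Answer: -1140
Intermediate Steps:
Function('N')(v, j) = Mul(-1, j)
X = 1 (X = Mul(1, 1) = 1)
Function('q')(B, Q) = Mul(Add(B, Q), Add(Q, Mul(-1, B)))
Mul(1140, Function('q')(X, Add(2, Mul(-1, 2)))) = Mul(1140, Add(Pow(Add(2, Mul(-1, 2)), 2), Mul(-1, Pow(1, 2)))) = Mul(1140, Add(Pow(Add(2, -2), 2), Mul(-1, 1))) = Mul(1140, Add(Pow(0, 2), -1)) = Mul(1140, Add(0, -1)) = Mul(1140, -1) = -1140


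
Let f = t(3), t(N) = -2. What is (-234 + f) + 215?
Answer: -21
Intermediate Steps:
f = -2
(-234 + f) + 215 = (-234 - 2) + 215 = -236 + 215 = -21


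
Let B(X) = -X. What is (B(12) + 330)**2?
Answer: 101124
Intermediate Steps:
(B(12) + 330)**2 = (-1*12 + 330)**2 = (-12 + 330)**2 = 318**2 = 101124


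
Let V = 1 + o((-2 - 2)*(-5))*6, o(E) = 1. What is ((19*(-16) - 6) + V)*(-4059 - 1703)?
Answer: 1745886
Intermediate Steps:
V = 7 (V = 1 + 1*6 = 1 + 6 = 7)
((19*(-16) - 6) + V)*(-4059 - 1703) = ((19*(-16) - 6) + 7)*(-4059 - 1703) = ((-304 - 6) + 7)*(-5762) = (-310 + 7)*(-5762) = -303*(-5762) = 1745886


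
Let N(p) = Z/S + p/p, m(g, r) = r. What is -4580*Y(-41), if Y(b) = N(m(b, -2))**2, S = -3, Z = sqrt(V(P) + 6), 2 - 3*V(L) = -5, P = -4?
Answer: -238160/27 + 45800*sqrt(3)/9 ≈ -6.5266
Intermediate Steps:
V(L) = 7/3 (V(L) = 2/3 - 1/3*(-5) = 2/3 + 5/3 = 7/3)
Z = 5*sqrt(3)/3 (Z = sqrt(7/3 + 6) = sqrt(25/3) = 5*sqrt(3)/3 ≈ 2.8868)
N(p) = 1 - 5*sqrt(3)/9 (N(p) = (5*sqrt(3)/3)/(-3) + p/p = (5*sqrt(3)/3)*(-1/3) + 1 = -5*sqrt(3)/9 + 1 = 1 - 5*sqrt(3)/9)
Y(b) = (1 - 5*sqrt(3)/9)**2
-4580*Y(-41) = -4580*(52/27 - 10*sqrt(3)/9) = -238160/27 + 45800*sqrt(3)/9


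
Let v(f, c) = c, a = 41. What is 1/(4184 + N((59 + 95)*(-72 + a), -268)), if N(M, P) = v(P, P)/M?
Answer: 2387/9987342 ≈ 0.00023900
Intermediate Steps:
N(M, P) = P/M
1/(4184 + N((59 + 95)*(-72 + a), -268)) = 1/(4184 - 268*1/((-72 + 41)*(59 + 95))) = 1/(4184 - 268/(154*(-31))) = 1/(4184 - 268/(-4774)) = 1/(4184 - 268*(-1/4774)) = 1/(4184 + 134/2387) = 1/(9987342/2387) = 2387/9987342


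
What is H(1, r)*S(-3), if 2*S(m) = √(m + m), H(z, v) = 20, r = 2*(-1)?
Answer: 10*I*√6 ≈ 24.495*I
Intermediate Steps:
r = -2
S(m) = √2*√m/2 (S(m) = √(m + m)/2 = √(2*m)/2 = (√2*√m)/2 = √2*√m/2)
H(1, r)*S(-3) = 20*(√2*√(-3)/2) = 20*(√2*(I*√3)/2) = 20*(I*√6/2) = 10*I*√6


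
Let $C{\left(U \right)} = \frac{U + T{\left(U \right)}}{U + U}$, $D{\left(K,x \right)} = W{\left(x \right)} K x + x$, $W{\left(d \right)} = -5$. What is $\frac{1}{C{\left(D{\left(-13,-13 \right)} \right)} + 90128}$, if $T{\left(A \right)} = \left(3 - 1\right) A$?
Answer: $\frac{2}{180259} \approx 1.1095 \cdot 10^{-5}$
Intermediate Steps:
$D{\left(K,x \right)} = x - 5 K x$ ($D{\left(K,x \right)} = - 5 K x + x = x - 5 K x$)
$T{\left(A \right)} = 2 A$
$C{\left(U \right)} = \frac{3}{2}$ ($C{\left(U \right)} = \frac{U + 2 U}{U + U} = \frac{3 U}{2 U} = 3 U \frac{1}{2 U} = \frac{3}{2}$)
$\frac{1}{C{\left(D{\left(-13,-13 \right)} \right)} + 90128} = \frac{1}{\frac{3}{2} + 90128} = \frac{1}{\frac{180259}{2}} = \frac{2}{180259}$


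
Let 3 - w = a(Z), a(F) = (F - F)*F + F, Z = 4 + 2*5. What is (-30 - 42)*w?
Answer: 792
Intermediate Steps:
Z = 14 (Z = 4 + 10 = 14)
a(F) = F (a(F) = 0*F + F = 0 + F = F)
w = -11 (w = 3 - 1*14 = 3 - 14 = -11)
(-30 - 42)*w = (-30 - 42)*(-11) = -72*(-11) = 792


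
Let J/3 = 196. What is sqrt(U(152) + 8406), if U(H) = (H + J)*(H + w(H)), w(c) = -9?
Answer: sqrt(114226) ≈ 337.97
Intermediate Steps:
J = 588 (J = 3*196 = 588)
U(H) = (-9 + H)*(588 + H) (U(H) = (H + 588)*(H - 9) = (588 + H)*(-9 + H) = (-9 + H)*(588 + H))
sqrt(U(152) + 8406) = sqrt((-5292 + 152**2 + 579*152) + 8406) = sqrt((-5292 + 23104 + 88008) + 8406) = sqrt(105820 + 8406) = sqrt(114226)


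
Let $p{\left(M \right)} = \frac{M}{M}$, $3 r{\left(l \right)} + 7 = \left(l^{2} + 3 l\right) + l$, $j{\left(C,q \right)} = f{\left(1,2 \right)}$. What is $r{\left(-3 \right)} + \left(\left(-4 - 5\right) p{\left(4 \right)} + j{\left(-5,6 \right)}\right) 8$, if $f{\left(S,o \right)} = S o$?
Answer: $- \frac{178}{3} \approx -59.333$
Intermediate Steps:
$j{\left(C,q \right)} = 2$ ($j{\left(C,q \right)} = 1 \cdot 2 = 2$)
$r{\left(l \right)} = - \frac{7}{3} + \frac{l^{2}}{3} + \frac{4 l}{3}$ ($r{\left(l \right)} = - \frac{7}{3} + \frac{\left(l^{2} + 3 l\right) + l}{3} = - \frac{7}{3} + \frac{l^{2} + 4 l}{3} = - \frac{7}{3} + \left(\frac{l^{2}}{3} + \frac{4 l}{3}\right) = - \frac{7}{3} + \frac{l^{2}}{3} + \frac{4 l}{3}$)
$p{\left(M \right)} = 1$
$r{\left(-3 \right)} + \left(\left(-4 - 5\right) p{\left(4 \right)} + j{\left(-5,6 \right)}\right) 8 = \left(- \frac{7}{3} + \frac{\left(-3\right)^{2}}{3} + \frac{4}{3} \left(-3\right)\right) + \left(\left(-4 - 5\right) 1 + 2\right) 8 = \left(- \frac{7}{3} + \frac{1}{3} \cdot 9 - 4\right) + \left(\left(-9\right) 1 + 2\right) 8 = \left(- \frac{7}{3} + 3 - 4\right) + \left(-9 + 2\right) 8 = - \frac{10}{3} - 56 = - \frac{178}{3}$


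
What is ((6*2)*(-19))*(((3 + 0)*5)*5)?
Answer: -17100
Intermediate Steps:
((6*2)*(-19))*(((3 + 0)*5)*5) = (12*(-19))*((3*5)*5) = -3420*5 = -228*75 = -17100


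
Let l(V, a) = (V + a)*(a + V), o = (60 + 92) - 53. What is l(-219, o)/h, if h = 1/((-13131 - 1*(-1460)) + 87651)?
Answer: 1094112000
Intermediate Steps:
h = 1/75980 (h = 1/((-13131 + 1460) + 87651) = 1/(-11671 + 87651) = 1/75980 ≈ 1.3161e-5)
o = 99 (o = 152 - 53 = 99)
l(V, a) = (V + a)² (l(V, a) = (V + a)*(V + a) = (V + a)²)
l(-219, o)/h = (-219 + 99)²/(1/75980) = (-120)²*75980 = 14400*75980 = 1094112000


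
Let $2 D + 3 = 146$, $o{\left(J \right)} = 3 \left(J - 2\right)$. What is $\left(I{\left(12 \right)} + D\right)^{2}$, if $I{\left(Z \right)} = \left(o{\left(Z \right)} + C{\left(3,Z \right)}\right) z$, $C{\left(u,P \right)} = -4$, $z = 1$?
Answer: $\frac{38025}{4} \approx 9506.3$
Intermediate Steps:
$o{\left(J \right)} = -6 + 3 J$ ($o{\left(J \right)} = 3 \left(-2 + J\right) = -6 + 3 J$)
$I{\left(Z \right)} = -10 + 3 Z$ ($I{\left(Z \right)} = \left(\left(-6 + 3 Z\right) - 4\right) 1 = \left(-10 + 3 Z\right) 1 = -10 + 3 Z$)
$D = \frac{143}{2}$ ($D = - \frac{3}{2} + \frac{1}{2} \cdot 146 = - \frac{3}{2} + 73 = \frac{143}{2} \approx 71.5$)
$\left(I{\left(12 \right)} + D\right)^{2} = \left(\left(-10 + 3 \cdot 12\right) + \frac{143}{2}\right)^{2} = \left(\left(-10 + 36\right) + \frac{143}{2}\right)^{2} = \left(26 + \frac{143}{2}\right)^{2} = \left(\frac{195}{2}\right)^{2} = \frac{38025}{4}$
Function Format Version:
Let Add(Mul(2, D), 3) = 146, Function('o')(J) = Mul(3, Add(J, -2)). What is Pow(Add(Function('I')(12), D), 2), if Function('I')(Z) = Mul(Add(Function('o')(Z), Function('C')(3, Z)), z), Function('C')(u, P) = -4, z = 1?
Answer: Rational(38025, 4) ≈ 9506.3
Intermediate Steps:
Function('o')(J) = Add(-6, Mul(3, J)) (Function('o')(J) = Mul(3, Add(-2, J)) = Add(-6, Mul(3, J)))
Function('I')(Z) = Add(-10, Mul(3, Z)) (Function('I')(Z) = Mul(Add(Add(-6, Mul(3, Z)), -4), 1) = Mul(Add(-10, Mul(3, Z)), 1) = Add(-10, Mul(3, Z)))
D = Rational(143, 2) (D = Add(Rational(-3, 2), Mul(Rational(1, 2), 146)) = Add(Rational(-3, 2), 73) = Rational(143, 2) ≈ 71.500)
Pow(Add(Function('I')(12), D), 2) = Pow(Add(Add(-10, Mul(3, 12)), Rational(143, 2)), 2) = Pow(Add(Add(-10, 36), Rational(143, 2)), 2) = Pow(Add(26, Rational(143, 2)), 2) = Pow(Rational(195, 2), 2) = Rational(38025, 4)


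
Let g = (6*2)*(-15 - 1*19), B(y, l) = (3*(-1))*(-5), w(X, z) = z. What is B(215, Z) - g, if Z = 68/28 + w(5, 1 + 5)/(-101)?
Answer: 423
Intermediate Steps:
Z = 1675/707 (Z = 68/28 + (1 + 5)/(-101) = 68*(1/28) + 6*(-1/101) = 17/7 - 6/101 = 1675/707 ≈ 2.3692)
B(y, l) = 15 (B(y, l) = -3*(-5) = 15)
g = -408 (g = 12*(-15 - 19) = 12*(-34) = -408)
B(215, Z) - g = 15 - 1*(-408) = 15 + 408 = 423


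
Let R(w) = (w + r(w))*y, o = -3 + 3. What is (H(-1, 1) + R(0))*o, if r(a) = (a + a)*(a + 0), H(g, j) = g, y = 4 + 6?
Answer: 0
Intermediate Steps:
y = 10
o = 0
r(a) = 2*a² (r(a) = (2*a)*a = 2*a²)
R(w) = 10*w + 20*w² (R(w) = (w + 2*w²)*10 = 10*w + 20*w²)
(H(-1, 1) + R(0))*o = (-1 + 10*0*(1 + 2*0))*0 = (-1 + 10*0*(1 + 0))*0 = (-1 + 10*0*1)*0 = (-1 + 0)*0 = -1*0 = 0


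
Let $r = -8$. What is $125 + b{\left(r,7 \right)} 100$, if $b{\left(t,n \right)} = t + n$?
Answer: $25$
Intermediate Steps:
$b{\left(t,n \right)} = n + t$
$125 + b{\left(r,7 \right)} 100 = 125 + \left(7 - 8\right) 100 = 125 - 100 = 25$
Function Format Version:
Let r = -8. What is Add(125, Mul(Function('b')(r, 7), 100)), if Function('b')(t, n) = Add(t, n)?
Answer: 25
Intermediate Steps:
Function('b')(t, n) = Add(n, t)
Add(125, Mul(Function('b')(r, 7), 100)) = Add(125, Mul(Add(7, -8), 100)) = Add(125, Mul(-1, 100)) = Add(125, -100) = 25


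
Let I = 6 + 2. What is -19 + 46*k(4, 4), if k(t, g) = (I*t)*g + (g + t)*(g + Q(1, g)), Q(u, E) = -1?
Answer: 6973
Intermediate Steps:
I = 8
k(t, g) = (-1 + g)*(g + t) + 8*g*t (k(t, g) = (8*t)*g + (g + t)*(g - 1) = 8*g*t + (g + t)*(-1 + g) = 8*g*t + (-1 + g)*(g + t) = (-1 + g)*(g + t) + 8*g*t)
-19 + 46*k(4, 4) = -19 + 46*(4² - 1*4 - 1*4 + 9*4*4) = -19 + 46*(16 - 4 - 4 + 144) = -19 + 46*152 = -19 + 6992 = 6973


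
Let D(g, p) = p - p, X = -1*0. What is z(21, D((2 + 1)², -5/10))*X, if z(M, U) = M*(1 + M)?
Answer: 0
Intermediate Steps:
X = 0
D(g, p) = 0
z(21, D((2 + 1)², -5/10))*X = (21*(1 + 21))*0 = (21*22)*0 = 462*0 = 0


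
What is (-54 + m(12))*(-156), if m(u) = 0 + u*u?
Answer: -14040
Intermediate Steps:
m(u) = u² (m(u) = 0 + u² = u²)
(-54 + m(12))*(-156) = (-54 + 12²)*(-156) = (-54 + 144)*(-156) = 90*(-156) = -14040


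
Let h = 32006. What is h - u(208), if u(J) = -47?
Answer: 32053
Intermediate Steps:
h - u(208) = 32006 - 1*(-47) = 32006 + 47 = 32053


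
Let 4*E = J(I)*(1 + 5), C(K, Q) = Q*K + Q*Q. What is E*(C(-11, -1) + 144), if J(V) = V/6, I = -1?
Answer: -39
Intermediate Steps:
J(V) = V/6 (J(V) = V*(1/6) = V/6)
C(K, Q) = Q**2 + K*Q (C(K, Q) = K*Q + Q**2 = Q**2 + K*Q)
E = -1/4 (E = (((1/6)*(-1))*(1 + 5))/4 = (-1/6*6)/4 = (1/4)*(-1) = -1/4 ≈ -0.25000)
E*(C(-11, -1) + 144) = -(-(-11 - 1) + 144)/4 = -(-1*(-12) + 144)/4 = -(12 + 144)/4 = -1/4*156 = -39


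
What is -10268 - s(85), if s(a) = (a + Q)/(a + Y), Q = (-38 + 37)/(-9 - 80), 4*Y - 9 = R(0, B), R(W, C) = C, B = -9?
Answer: -77684986/7565 ≈ -10269.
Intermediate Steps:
Y = 0 (Y = 9/4 + (¼)*(-9) = 9/4 - 9/4 = 0)
Q = 1/89 (Q = -1/(-89) = -1*(-1/89) = 1/89 ≈ 0.011236)
s(a) = (1/89 + a)/a (s(a) = (a + 1/89)/(a + 0) = (1/89 + a)/a)
-10268 - s(85) = -10268 - (1/89 + 85)/85 = -10268 - 7566/(85*89) = -10268 - 1*7566/7565 = -10268 - 7566/7565 = -77684986/7565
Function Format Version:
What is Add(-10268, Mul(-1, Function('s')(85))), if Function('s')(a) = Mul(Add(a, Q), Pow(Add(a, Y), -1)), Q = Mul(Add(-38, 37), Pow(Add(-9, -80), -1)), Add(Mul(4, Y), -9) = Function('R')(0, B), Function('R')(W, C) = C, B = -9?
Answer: Rational(-77684986, 7565) ≈ -10269.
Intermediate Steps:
Y = 0 (Y = Add(Rational(9, 4), Mul(Rational(1, 4), -9)) = Add(Rational(9, 4), Rational(-9, 4)) = 0)
Q = Rational(1, 89) (Q = Mul(-1, Pow(-89, -1)) = Mul(-1, Rational(-1, 89)) = Rational(1, 89) ≈ 0.011236)
Function('s')(a) = Mul(Pow(a, -1), Add(Rational(1, 89), a)) (Function('s')(a) = Mul(Add(a, Rational(1, 89)), Pow(Add(a, 0), -1)) = Mul(Add(Rational(1, 89), a), Pow(a, -1)) = Mul(Pow(a, -1), Add(Rational(1, 89), a)))
Add(-10268, Mul(-1, Function('s')(85))) = Add(-10268, Mul(-1, Mul(Pow(85, -1), Add(Rational(1, 89), 85)))) = Add(-10268, Mul(-1, Mul(Rational(1, 85), Rational(7566, 89)))) = Add(-10268, Mul(-1, Rational(7566, 7565))) = Add(-10268, Rational(-7566, 7565)) = Rational(-77684986, 7565)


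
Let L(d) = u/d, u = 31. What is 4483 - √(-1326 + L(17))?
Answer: 4483 - I*√382687/17 ≈ 4483.0 - 36.389*I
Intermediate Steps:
L(d) = 31/d
4483 - √(-1326 + L(17)) = 4483 - √(-1326 + 31/17) = 4483 - √(-22511/17) = 4483 - I*√382687/17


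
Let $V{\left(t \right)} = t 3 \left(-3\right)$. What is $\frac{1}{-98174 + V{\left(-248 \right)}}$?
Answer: $- \frac{1}{95942} \approx -1.0423 \cdot 10^{-5}$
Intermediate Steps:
$V{\left(t \right)} = - 9 t$ ($V{\left(t \right)} = 3 t \left(-3\right) = - 9 t$)
$\frac{1}{-98174 + V{\left(-248 \right)}} = \frac{1}{-98174 - -2232} = \frac{1}{-98174 + 2232} = \frac{1}{-95942} = - \frac{1}{95942}$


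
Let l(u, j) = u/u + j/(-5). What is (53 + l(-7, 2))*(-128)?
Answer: -34304/5 ≈ -6860.8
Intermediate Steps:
l(u, j) = 1 - j/5 (l(u, j) = 1 + j*(-⅕) = 1 - j/5)
(53 + l(-7, 2))*(-128) = (53 + (1 - ⅕*2))*(-128) = (53 + (1 - ⅖))*(-128) = (53 + ⅗)*(-128) = (268/5)*(-128) = -34304/5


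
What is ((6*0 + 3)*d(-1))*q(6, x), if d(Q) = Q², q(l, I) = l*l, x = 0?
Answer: 108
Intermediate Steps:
q(l, I) = l²
((6*0 + 3)*d(-1))*q(6, x) = ((6*0 + 3)*(-1)²)*6² = ((0 + 3)*1)*36 = (3*1)*36 = 3*36 = 108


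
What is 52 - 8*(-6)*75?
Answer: 3652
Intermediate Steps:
52 - 8*(-6)*75 = 52 + 48*75 = 52 + 3600 = 3652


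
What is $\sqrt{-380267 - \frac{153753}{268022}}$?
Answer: $\frac{i \sqrt{27316822509699794}}{268022} \approx 616.66 i$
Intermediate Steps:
$\sqrt{-380267 - \frac{153753}{268022}} = \sqrt{- \frac{101920075627}{268022}} = \frac{i \sqrt{27316822509699794}}{268022}$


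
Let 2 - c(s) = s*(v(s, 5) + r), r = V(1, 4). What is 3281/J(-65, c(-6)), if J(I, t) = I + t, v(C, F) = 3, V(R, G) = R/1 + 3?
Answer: -3281/21 ≈ -156.24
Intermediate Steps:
V(R, G) = 3 + R (V(R, G) = R*1 + 3 = R + 3 = 3 + R)
r = 4 (r = 3 + 1 = 4)
c(s) = 2 - 7*s (c(s) = 2 - s*(3 + 4) = 2 - s*7 = 2 - 7*s)
3281/J(-65, c(-6)) = 3281/(-65 + (2 - 7*(-6))) = 3281/(-65 + (2 + 42)) = 3281/(-65 + 44) = 3281/(-21) = 3281*(-1/21) = -3281/21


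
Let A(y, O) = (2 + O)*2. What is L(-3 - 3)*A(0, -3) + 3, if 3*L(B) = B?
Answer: 7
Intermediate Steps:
A(y, O) = 4 + 2*O
L(B) = B/3
L(-3 - 3)*A(0, -3) + 3 = ((-3 - 3)/3)*(4 + 2*(-3)) + 3 = ((⅓)*(-6))*(4 - 6) + 3 = -2*(-2) + 3 = 4 + 3 = 7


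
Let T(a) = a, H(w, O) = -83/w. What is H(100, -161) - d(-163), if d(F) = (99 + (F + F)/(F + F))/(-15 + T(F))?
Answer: -2387/8900 ≈ -0.26820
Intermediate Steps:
d(F) = 100/(-15 + F) (d(F) = (99 + (F + F)/(F + F))/(-15 + F) = (99 + (2*F)/((2*F)))/(-15 + F) = (99 + (2*F)*(1/(2*F)))/(-15 + F) = (99 + 1)/(-15 + F) = 100/(-15 + F))
H(100, -161) - d(-163) = -83/100 - 100/(-15 - 163) = -83*1/100 - 100/(-178) = -83/100 - 100*(-1)/178 = -83/100 - 1*(-50/89) = -83/100 + 50/89 = -2387/8900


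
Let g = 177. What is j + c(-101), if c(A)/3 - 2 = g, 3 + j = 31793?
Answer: 32327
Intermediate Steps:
j = 31790 (j = -3 + 31793 = 31790)
c(A) = 537 (c(A) = 6 + 3*177 = 6 + 531 = 537)
j + c(-101) = 31790 + 537 = 32327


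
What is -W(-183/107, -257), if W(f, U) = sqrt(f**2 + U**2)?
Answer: -sqrt(756228490)/107 ≈ -257.01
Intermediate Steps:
W(f, U) = sqrt(U**2 + f**2)
-W(-183/107, -257) = -sqrt((-257)**2 + (-183/107)**2) = -sqrt(66049 + (-183*1/107)**2) = -sqrt(66049 + (-183/107)**2) = -sqrt(66049 + 33489/11449) = -sqrt(756228490/11449) = -sqrt(756228490)/107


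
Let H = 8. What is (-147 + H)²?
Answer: 19321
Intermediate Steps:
(-147 + H)² = (-147 + 8)² = (-139)² = 19321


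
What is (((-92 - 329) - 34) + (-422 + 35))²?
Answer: 708964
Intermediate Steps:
(((-92 - 329) - 34) + (-422 + 35))² = ((-421 - 34) - 387)² = (-455 - 387)² = (-842)² = 708964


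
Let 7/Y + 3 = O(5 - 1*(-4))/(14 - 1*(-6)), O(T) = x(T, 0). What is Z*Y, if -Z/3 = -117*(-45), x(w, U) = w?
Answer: 737100/17 ≈ 43359.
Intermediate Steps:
O(T) = T
Y = -140/51 (Y = 7/(-3 + (5 - 1*(-4))/(14 - 1*(-6))) = 7/(-3 + (5 + 4)/(14 + 6)) = 7/(-3 + 9/20) = 7/(-51/20) = 7*(-20/51) = -140/51 ≈ -2.7451)
Z = -15795 (Z = -(-351)*(-45) = -3*5265 = -15795)
Z*Y = -15795*(-140/51) = 737100/17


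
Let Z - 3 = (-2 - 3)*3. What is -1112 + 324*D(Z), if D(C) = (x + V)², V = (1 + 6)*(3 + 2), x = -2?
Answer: 351724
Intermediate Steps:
V = 35 (V = 7*5 = 35)
Z = -12 (Z = 3 + (-2 - 3)*3 = 3 - 5*3 = 3 - 15 = -12)
D(C) = 1089 (D(C) = (-2 + 35)² = 33² = 1089)
-1112 + 324*D(Z) = -1112 + 324*1089 = -1112 + 352836 = 351724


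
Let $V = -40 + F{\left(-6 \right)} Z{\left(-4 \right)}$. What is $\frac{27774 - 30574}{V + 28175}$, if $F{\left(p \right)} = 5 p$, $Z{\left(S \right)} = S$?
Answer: $- \frac{560}{5651} \approx -0.099097$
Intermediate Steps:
$V = 80$ ($V = -40 + 5 \left(-6\right) \left(-4\right) = -40 - -120 = -40 + 120 = 80$)
$\frac{27774 - 30574}{V + 28175} = \frac{27774 - 30574}{80 + 28175} = - \frac{2800}{28255} = \left(-2800\right) \frac{1}{28255} = - \frac{560}{5651}$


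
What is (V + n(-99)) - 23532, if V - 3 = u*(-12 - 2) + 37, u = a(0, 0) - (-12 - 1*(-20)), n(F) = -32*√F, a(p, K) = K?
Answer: -23380 - 96*I*√11 ≈ -23380.0 - 318.4*I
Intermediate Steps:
u = -8 (u = 0 - (-12 - 1*(-20)) = 0 - (-12 + 20) = 0 - 1*8 = 0 - 8 = -8)
V = 152 (V = 3 + (-8*(-12 - 2) + 37) = 3 + (-8*(-14) + 37) = 3 + (112 + 37) = 3 + 149 = 152)
(V + n(-99)) - 23532 = (152 - 96*I*√11) - 23532 = -23380 - 96*I*√11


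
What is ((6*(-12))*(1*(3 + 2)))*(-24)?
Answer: 8640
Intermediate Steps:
((6*(-12))*(1*(3 + 2)))*(-24) = -72*5*(-24) = -360*(-24) = 8640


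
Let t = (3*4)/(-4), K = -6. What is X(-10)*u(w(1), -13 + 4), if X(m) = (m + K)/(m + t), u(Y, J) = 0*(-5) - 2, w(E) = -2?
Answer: -32/13 ≈ -2.4615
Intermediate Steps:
t = -3 (t = 12*(-1/4) = -3)
u(Y, J) = -2 (u(Y, J) = 0 - 2 = -2)
X(m) = (-6 + m)/(-3 + m) (X(m) = (m - 6)/(m - 3) = (-6 + m)/(-3 + m))
X(-10)*u(w(1), -13 + 4) = ((-6 - 10)/(-3 - 10))*(-2) = (-16/(-13))*(-2) = -1/13*(-16)*(-2) = (16/13)*(-2) = -32/13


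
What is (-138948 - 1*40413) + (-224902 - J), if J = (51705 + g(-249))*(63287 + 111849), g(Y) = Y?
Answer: -9012202279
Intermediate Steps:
J = 9011798016 (J = (51705 - 249)*(63287 + 111849) = 51456*175136 = 9011798016)
(-138948 - 1*40413) + (-224902 - J) = (-138948 - 1*40413) + (-224902 - 1*9011798016) = (-138948 - 40413) + (-224902 - 9011798016) = -179361 - 9012022918 = -9012202279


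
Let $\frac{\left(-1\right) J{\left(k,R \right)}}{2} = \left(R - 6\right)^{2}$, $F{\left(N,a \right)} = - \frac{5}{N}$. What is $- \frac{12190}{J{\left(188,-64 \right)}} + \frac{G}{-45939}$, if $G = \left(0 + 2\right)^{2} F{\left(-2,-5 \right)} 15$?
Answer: $\frac{18617547}{15006740} \approx 1.2406$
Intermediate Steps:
$J{\left(k,R \right)} = - 2 \left(-6 + R\right)^{2}$ ($J{\left(k,R \right)} = - 2 \left(R - 6\right)^{2} = - 2 \left(-6 + R\right)^{2}$)
$G = 150$ ($G = \left(0 + 2\right)^{2} \left(- \frac{5}{-2}\right) 15 = 2^{2} \left(\left(-5\right) \left(- \frac{1}{2}\right)\right) 15 = 4 \cdot \frac{5}{2} \cdot 15 = 10 \cdot 15 = 150$)
$- \frac{12190}{J{\left(188,-64 \right)}} + \frac{G}{-45939} = - \frac{12190}{\left(-2\right) \left(-6 - 64\right)^{2}} + \frac{150}{-45939} = - \frac{12190}{\left(-2\right) \left(-70\right)^{2}} + 150 \left(- \frac{1}{45939}\right) = - \frac{12190}{\left(-2\right) 4900} - \frac{50}{15313} = - \frac{12190}{-9800} - \frac{50}{15313} = \left(-12190\right) \left(- \frac{1}{9800}\right) - \frac{50}{15313} = \frac{1219}{980} - \frac{50}{15313} = \frac{18617547}{15006740}$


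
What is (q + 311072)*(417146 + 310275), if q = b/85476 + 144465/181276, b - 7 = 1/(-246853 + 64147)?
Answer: 160149352487785076789882137/707745828519864 ≈ 2.2628e+11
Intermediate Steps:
b = 1278941/182706 (b = 7 + 1/(-246853 + 64147) = 7 + 1/(-182706) = 7 - 1/182706 = 1278941/182706 ≈ 7.0000)
q = 564084644042189/707745828519864 (q = (1278941/182706)/85476 + 144465/181276 = (1278941/182706)*(1/85476) + 144465*(1/181276) = 1278941/15616978056 + 144465/181276 = 564084644042189/707745828519864 ≈ 0.79702)
(q + 311072)*(417146 + 310275) = (564084644042189/707745828519864 + 311072)*(417146 + 310275) = (220160474453975176397/707745828519864)*727421 = 160149352487785076789882137/707745828519864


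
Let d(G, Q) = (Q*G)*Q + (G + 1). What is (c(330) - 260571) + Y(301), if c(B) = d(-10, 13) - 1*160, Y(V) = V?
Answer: -262129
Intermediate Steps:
d(G, Q) = 1 + G + G*Q² (d(G, Q) = (G*Q)*Q + (1 + G) = G*Q² + (1 + G) = 1 + G + G*Q²)
c(B) = -1859 (c(B) = (1 - 10 - 10*13²) - 1*160 = (1 - 10 - 10*169) - 160 = (1 - 10 - 1690) - 160 = -1699 - 160 = -1859)
(c(330) - 260571) + Y(301) = (-1859 - 260571) + 301 = -262430 + 301 = -262129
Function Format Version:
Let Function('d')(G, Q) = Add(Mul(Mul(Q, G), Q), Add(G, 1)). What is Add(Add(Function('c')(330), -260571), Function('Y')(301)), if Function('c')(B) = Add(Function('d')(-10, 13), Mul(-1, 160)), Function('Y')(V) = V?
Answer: -262129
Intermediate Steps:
Function('d')(G, Q) = Add(1, G, Mul(G, Pow(Q, 2))) (Function('d')(G, Q) = Add(Mul(Mul(G, Q), Q), Add(1, G)) = Add(Mul(G, Pow(Q, 2)), Add(1, G)) = Add(1, G, Mul(G, Pow(Q, 2))))
Function('c')(B) = -1859 (Function('c')(B) = Add(Add(1, -10, Mul(-10, Pow(13, 2))), Mul(-1, 160)) = Add(Add(1, -10, Mul(-10, 169)), -160) = Add(Add(1, -10, -1690), -160) = Add(-1699, -160) = -1859)
Add(Add(Function('c')(330), -260571), Function('Y')(301)) = Add(Add(-1859, -260571), 301) = Add(-262430, 301) = -262129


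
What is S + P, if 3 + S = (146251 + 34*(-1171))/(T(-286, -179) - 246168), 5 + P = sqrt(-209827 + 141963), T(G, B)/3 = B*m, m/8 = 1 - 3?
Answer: -669015/79192 + 2*I*sqrt(16966) ≈ -8.448 + 260.51*I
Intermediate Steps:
m = -16 (m = 8*(1 - 3) = 8*(-2) = -16)
T(G, B) = -48*B (T(G, B) = 3*(B*(-16)) = 3*(-16*B) = -48*B)
P = -5 + 2*I*sqrt(16966) (P = -5 + sqrt(-209827 + 141963) = -5 + sqrt(-67864) = -5 + 2*I*sqrt(16966) ≈ -5.0 + 260.51*I)
S = -273055/79192 (S = -3 + (146251 + 34*(-1171))/(-48*(-179) - 246168) = -3 + (146251 - 39814)/(8592 - 246168) = -3 + 106437/(-237576) = -3 + 106437*(-1/237576) = -3 - 35479/79192 = -273055/79192 ≈ -3.4480)
S + P = -273055/79192 + (-5 + 2*I*sqrt(16966)) = -669015/79192 + 2*I*sqrt(16966)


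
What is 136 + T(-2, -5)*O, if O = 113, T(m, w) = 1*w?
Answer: -429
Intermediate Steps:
T(m, w) = w
136 + T(-2, -5)*O = 136 - 5*113 = 136 - 565 = -429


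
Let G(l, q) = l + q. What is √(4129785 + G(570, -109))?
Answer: √4130246 ≈ 2032.3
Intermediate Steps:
√(4129785 + G(570, -109)) = √(4129785 + (570 - 109)) = √(4129785 + 461) = √4130246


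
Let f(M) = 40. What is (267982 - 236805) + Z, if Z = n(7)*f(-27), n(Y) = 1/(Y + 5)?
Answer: 93541/3 ≈ 31180.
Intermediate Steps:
n(Y) = 1/(5 + Y)
Z = 10/3 (Z = 40/(5 + 7) = 40/12 = (1/12)*40 = 10/3 ≈ 3.3333)
(267982 - 236805) + Z = (267982 - 236805) + 10/3 = 31177 + 10/3 = 93541/3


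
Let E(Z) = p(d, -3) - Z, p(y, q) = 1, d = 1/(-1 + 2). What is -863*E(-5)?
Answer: -5178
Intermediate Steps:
d = 1 (d = 1/1 = 1)
E(Z) = 1 - Z
-863*E(-5) = -863*(1 - 1*(-5)) = -863*(1 + 5) = -863*6 = -5178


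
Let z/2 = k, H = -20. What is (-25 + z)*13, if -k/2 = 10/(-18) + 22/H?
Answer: -10751/45 ≈ -238.91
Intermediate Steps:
k = 149/45 (k = -2*(10/(-18) + 22/(-20)) = -2*(10*(-1/18) + 22*(-1/20)) = -2*(-5/9 - 11/10) = -2*(-149/90) = 149/45 ≈ 3.3111)
z = 298/45 (z = 2*(149/45) = 298/45 ≈ 6.6222)
(-25 + z)*13 = (-25 + 298/45)*13 = -827/45*13 = -10751/45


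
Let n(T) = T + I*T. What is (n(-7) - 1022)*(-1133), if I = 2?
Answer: 1181719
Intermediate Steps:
n(T) = 3*T (n(T) = T + 2*T = 3*T)
(n(-7) - 1022)*(-1133) = (3*(-7) - 1022)*(-1133) = (-21 - 1022)*(-1133) = -1043*(-1133) = 1181719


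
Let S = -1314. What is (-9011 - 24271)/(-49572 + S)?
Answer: 1849/2827 ≈ 0.65405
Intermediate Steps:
(-9011 - 24271)/(-49572 + S) = (-9011 - 24271)/(-49572 - 1314) = -33282/(-50886) = -33282*(-1/50886) = 1849/2827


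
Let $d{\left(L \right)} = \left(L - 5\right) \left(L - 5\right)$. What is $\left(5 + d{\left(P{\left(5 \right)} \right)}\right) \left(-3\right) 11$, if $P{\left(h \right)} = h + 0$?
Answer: $-165$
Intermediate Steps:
$P{\left(h \right)} = h$
$d{\left(L \right)} = \left(-5 + L\right)^{2}$ ($d{\left(L \right)} = \left(-5 + L\right) \left(-5 + L\right) = \left(-5 + L\right)^{2}$)
$\left(5 + d{\left(P{\left(5 \right)} \right)}\right) \left(-3\right) 11 = \left(5 + \left(-5 + 5\right)^{2}\right) \left(-3\right) 11 = \left(5 + 0^{2}\right) \left(-3\right) 11 = \left(5 + 0\right) \left(-3\right) 11 = 5 \left(-3\right) 11 = \left(-15\right) 11 = -165$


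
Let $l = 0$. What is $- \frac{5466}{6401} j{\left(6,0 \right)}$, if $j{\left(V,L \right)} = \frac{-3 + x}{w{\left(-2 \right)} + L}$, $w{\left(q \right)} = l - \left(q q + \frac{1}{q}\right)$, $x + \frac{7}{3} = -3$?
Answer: $- \frac{91100}{44807} \approx -2.0332$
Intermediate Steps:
$x = - \frac{16}{3}$ ($x = - \frac{7}{3} - 3 = - \frac{16}{3} \approx -5.3333$)
$w{\left(q \right)} = - \frac{1}{q} - q^{2}$ ($w{\left(q \right)} = 0 - \left(q q + \frac{1}{q}\right) = 0 - \left(q^{2} + \frac{1}{q}\right) = 0 - \left(\frac{1}{q} + q^{2}\right) = - \frac{1}{q} - q^{2}$)
$j{\left(V,L \right)} = - \frac{25}{3 \left(- \frac{7}{2} + L\right)}$ ($j{\left(V,L \right)} = \frac{-3 - \frac{16}{3}}{\frac{-1 - \left(-2\right)^{3}}{-2} + L} = - \frac{25}{3 \left(- \frac{-1 - -8}{2} + L\right)} = - \frac{25}{3 \left(- \frac{-1 + 8}{2} + L\right)} = - \frac{25}{3 \left(\left(- \frac{1}{2}\right) 7 + L\right)} = - \frac{25}{3 \left(- \frac{7}{2} + L\right)}$)
$- \frac{5466}{6401} j{\left(6,0 \right)} = - \frac{5466}{6401} \left(- \frac{50}{-21 + 6 \cdot 0}\right) = \left(-5466\right) \frac{1}{6401} \left(- \frac{50}{-21 + 0}\right) = - \frac{5466 \left(- \frac{50}{-21}\right)}{6401} = - \frac{5466 \left(\left(-50\right) \left(- \frac{1}{21}\right)\right)}{6401} = \left(- \frac{5466}{6401}\right) \frac{50}{21} = - \frac{91100}{44807}$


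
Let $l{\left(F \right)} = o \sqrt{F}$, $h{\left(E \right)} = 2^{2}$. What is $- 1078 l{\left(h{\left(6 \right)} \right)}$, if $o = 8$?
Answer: $-17248$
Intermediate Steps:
$h{\left(E \right)} = 4$
$l{\left(F \right)} = 8 \sqrt{F}$
$- 1078 l{\left(h{\left(6 \right)} \right)} = - 1078 \cdot 8 \sqrt{4} = - 1078 \cdot 8 \cdot 2 = \left(-1078\right) 16 = -17248$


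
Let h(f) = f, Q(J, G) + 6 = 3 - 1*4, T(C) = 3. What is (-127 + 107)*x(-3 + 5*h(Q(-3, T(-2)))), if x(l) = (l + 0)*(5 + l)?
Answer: -25080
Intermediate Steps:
Q(J, G) = -7 (Q(J, G) = -6 + (3 - 1*4) = -6 + (3 - 4) = -6 - 1 = -7)
x(l) = l*(5 + l)
(-127 + 107)*x(-3 + 5*h(Q(-3, T(-2)))) = (-127 + 107)*((-3 + 5*(-7))*(5 + (-3 + 5*(-7)))) = -20*(-3 - 35)*(5 + (-3 - 35)) = -(-760)*(5 - 38) = -(-760)*(-33) = -20*1254 = -25080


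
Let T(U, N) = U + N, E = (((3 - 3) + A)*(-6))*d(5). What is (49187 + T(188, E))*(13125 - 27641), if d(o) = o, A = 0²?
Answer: -716727500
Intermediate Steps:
A = 0
E = 0 (E = (((3 - 3) + 0)*(-6))*5 = ((0 + 0)*(-6))*5 = (0*(-6))*5 = 0*5 = 0)
T(U, N) = N + U
(49187 + T(188, E))*(13125 - 27641) = (49187 + (0 + 188))*(13125 - 27641) = (49187 + 188)*(-14516) = 49375*(-14516) = -716727500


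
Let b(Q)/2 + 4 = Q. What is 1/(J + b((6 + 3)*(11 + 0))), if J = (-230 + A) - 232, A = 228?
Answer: -1/44 ≈ -0.022727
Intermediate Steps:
b(Q) = -8 + 2*Q
J = -234 (J = (-230 + 228) - 232 = -2 - 232 = -234)
1/(J + b((6 + 3)*(11 + 0))) = 1/(-234 + (-8 + 2*((6 + 3)*(11 + 0)))) = 1/(-234 + (-8 + 2*(9*11))) = 1/(-234 + (-8 + 2*99)) = 1/(-234 + (-8 + 198)) = 1/(-234 + 190) = 1/(-44) = -1/44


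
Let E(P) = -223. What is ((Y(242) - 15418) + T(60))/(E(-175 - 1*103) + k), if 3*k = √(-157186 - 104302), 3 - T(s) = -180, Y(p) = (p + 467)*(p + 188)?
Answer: -581297445/709049 - 3475620*I*√16343/709049 ≈ -819.83 - 626.65*I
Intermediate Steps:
Y(p) = (188 + p)*(467 + p) (Y(p) = (467 + p)*(188 + p) = (188 + p)*(467 + p))
T(s) = 183 (T(s) = 3 - 1*(-180) = 3 + 180 = 183)
k = 4*I*√16343/3 (k = √(-157186 - 104302)/3 = √(-261488)/3 = (4*I*√16343)/3 = 4*I*√16343/3 ≈ 170.45*I)
((Y(242) - 15418) + T(60))/(E(-175 - 1*103) + k) = (((87796 + 242² + 655*242) - 15418) + 183)/(-223 + 4*I*√16343/3) = (((87796 + 58564 + 158510) - 15418) + 183)/(-223 + 4*I*√16343/3) = ((304870 - 15418) + 183)/(-223 + 4*I*√16343/3) = (289452 + 183)/(-223 + 4*I*√16343/3) = 289635/(-223 + 4*I*√16343/3)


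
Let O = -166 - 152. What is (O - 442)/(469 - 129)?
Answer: -38/17 ≈ -2.2353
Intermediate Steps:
O = -318
(O - 442)/(469 - 129) = (-318 - 442)/(469 - 129) = -760/340 = -760*1/340 = -38/17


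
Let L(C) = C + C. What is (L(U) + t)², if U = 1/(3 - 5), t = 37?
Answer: 1296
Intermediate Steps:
U = -½ (U = 1/(-2) = -½ ≈ -0.50000)
L(C) = 2*C
(L(U) + t)² = (2*(-½) + 37)² = (-1 + 37)² = 36² = 1296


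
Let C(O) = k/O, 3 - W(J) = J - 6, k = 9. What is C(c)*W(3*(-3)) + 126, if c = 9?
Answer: 144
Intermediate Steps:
W(J) = 9 - J (W(J) = 3 - (J - 6) = 3 - (-6 + J) = 3 + (6 - J) = 9 - J)
C(O) = 9/O
C(c)*W(3*(-3)) + 126 = (9/9)*(9 - 3*(-3)) + 126 = (9*(1/9))*(9 - 1*(-9)) + 126 = 1*(9 + 9) + 126 = 1*18 + 126 = 18 + 126 = 144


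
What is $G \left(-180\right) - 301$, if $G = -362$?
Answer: $64859$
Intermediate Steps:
$G \left(-180\right) - 301 = \left(-362\right) \left(-180\right) - 301 = 65160 - 301 = 64859$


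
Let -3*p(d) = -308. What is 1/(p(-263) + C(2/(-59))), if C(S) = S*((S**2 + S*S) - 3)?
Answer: 616137/63319342 ≈ 0.0097306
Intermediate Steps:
p(d) = 308/3 (p(d) = -1/3*(-308) = 308/3)
C(S) = S*(-3 + 2*S**2) (C(S) = S*((S**2 + S**2) - 3) = S*(2*S**2 - 3) = S*(-3 + 2*S**2))
1/(p(-263) + C(2/(-59))) = 1/(308/3 + (2/(-59))*(-3 + 2*(2/(-59))**2)) = 1/(308/3 + (2*(-1/59))*(-3 + 2*(2*(-1/59))**2)) = 1/(308/3 - 2*(-3 + 2*(-2/59)**2)/59) = 1/(308/3 - 2*(-3 + 2*(4/3481))/59) = 1/(308/3 - 2*(-3 + 8/3481)/59) = 1/(308/3 - 2/59*(-10435/3481)) = 1/(308/3 + 20870/205379) = 1/(63319342/616137) = 616137/63319342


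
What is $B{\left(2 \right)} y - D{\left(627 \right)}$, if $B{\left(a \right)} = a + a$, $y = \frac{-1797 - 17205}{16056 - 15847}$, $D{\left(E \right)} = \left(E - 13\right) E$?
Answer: $- \frac{80536410}{209} \approx -3.8534 \cdot 10^{5}$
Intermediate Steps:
$D{\left(E \right)} = E \left(-13 + E\right)$ ($D{\left(E \right)} = \left(-13 + E\right) E = E \left(-13 + E\right)$)
$y = - \frac{19002}{209} \approx -90.919$
$B{\left(a \right)} = 2 a$
$B{\left(2 \right)} y - D{\left(627 \right)} = 2 \cdot 2 \left(- \frac{19002}{209}\right) - 627 \left(-13 + 627\right) = 4 \left(- \frac{19002}{209}\right) - 627 \cdot 614 = - \frac{76008}{209} - 384978 = - \frac{80536410}{209}$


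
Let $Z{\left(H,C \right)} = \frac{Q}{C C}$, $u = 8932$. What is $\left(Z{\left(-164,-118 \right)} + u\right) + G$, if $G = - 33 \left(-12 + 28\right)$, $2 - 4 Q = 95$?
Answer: $\frac{468069091}{55696} \approx 8404.0$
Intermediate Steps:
$Q = - \frac{93}{4}$ ($Q = \frac{1}{2} - \frac{95}{4} = - \frac{93}{4} \approx -23.25$)
$G = -528$ ($G = \left(-33\right) 16 = -528$)
$Z{\left(H,C \right)} = - \frac{93}{4 C^{2}}$ ($Z{\left(H,C \right)} = - \frac{93}{4 C C} = - \frac{93}{4 C^{2}}$)
$\left(Z{\left(-164,-118 \right)} + u\right) + G = \left(- \frac{93}{4 \cdot 13924} + 8932\right) - 528 = \left(\left(- \frac{93}{4}\right) \frac{1}{13924} + 8932\right) - 528 = \left(- \frac{93}{55696} + 8932\right) - 528 = \frac{497476579}{55696} - 528 = \frac{468069091}{55696}$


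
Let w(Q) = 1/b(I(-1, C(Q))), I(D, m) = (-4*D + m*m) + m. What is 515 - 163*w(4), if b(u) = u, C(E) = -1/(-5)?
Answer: 50515/106 ≈ 476.56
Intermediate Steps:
C(E) = ⅕ (C(E) = -1*(-⅕) = ⅕)
I(D, m) = m + m² - 4*D (I(D, m) = (-4*D + m²) + m = (m² - 4*D) + m = m + m² - 4*D)
w(Q) = 25/106 (w(Q) = 1/(⅕ + (⅕)² - 4*(-1)) = 1/(⅕ + 1/25 + 4) = 1/(106/25) = 25/106)
515 - 163*w(4) = 515 - 163*25/106 = 515 - 4075/106 = 50515/106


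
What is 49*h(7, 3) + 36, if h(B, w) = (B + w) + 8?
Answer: 918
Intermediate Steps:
h(B, w) = 8 + B + w
49*h(7, 3) + 36 = 49*(8 + 7 + 3) + 36 = 49*18 + 36 = 882 + 36 = 918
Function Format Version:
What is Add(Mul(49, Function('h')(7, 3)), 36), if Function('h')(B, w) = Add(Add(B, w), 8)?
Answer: 918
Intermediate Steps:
Function('h')(B, w) = Add(8, B, w)
Add(Mul(49, Function('h')(7, 3)), 36) = Add(Mul(49, Add(8, 7, 3)), 36) = Add(Mul(49, 18), 36) = Add(882, 36) = 918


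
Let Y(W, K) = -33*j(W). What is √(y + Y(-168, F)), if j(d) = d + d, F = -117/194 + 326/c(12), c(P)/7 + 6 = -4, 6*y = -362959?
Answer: I*√1778586/6 ≈ 222.27*I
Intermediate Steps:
y = -362959/6 (y = (⅙)*(-362959) = -362959/6 ≈ -60493.)
c(P) = -70 (c(P) = -42 + 7*(-4) = -42 - 28 = -70)
F = -35717/6790 (F = -117/194 + 326/(-70) = -117*1/194 + 326*(-1/70) = -117/194 - 163/35 = -35717/6790 ≈ -5.2602)
j(d) = 2*d
Y(W, K) = -66*W
√(y + Y(-168, F)) = √(-362959/6 - 66*(-168)) = √(-362959/6 + 11088) = √(-296431/6) = I*√1778586/6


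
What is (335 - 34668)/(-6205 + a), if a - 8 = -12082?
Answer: 34333/18279 ≈ 1.8783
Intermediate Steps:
a = -12074 (a = 8 - 12082 = -12074)
(335 - 34668)/(-6205 + a) = (335 - 34668)/(-6205 - 12074) = -34333/(-18279) = -34333*(-1/18279) = 34333/18279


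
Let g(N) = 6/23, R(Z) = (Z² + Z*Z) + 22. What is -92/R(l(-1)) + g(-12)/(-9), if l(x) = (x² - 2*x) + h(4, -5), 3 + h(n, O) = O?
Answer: -541/414 ≈ -1.3068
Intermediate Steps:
h(n, O) = -3 + O
l(x) = -8 + x² - 2*x (l(x) = (x² - 2*x) + (-3 - 5) = (x² - 2*x) - 8 = -8 + x² - 2*x)
R(Z) = 22 + 2*Z² (R(Z) = (Z² + Z²) + 22 = 2*Z² + 22 = 22 + 2*Z²)
g(N) = 6/23 (g(N) = 6*(1/23) = 6/23)
-92/R(l(-1)) + g(-12)/(-9) = -92/(22 + 2*(-8 + (-1)² - 2*(-1))²) + (6/23)/(-9) = -92/(22 + 2*(-8 + 1 + 2)²) + (6/23)*(-⅑) = -92/(22 + 2*(-5)²) - 2/69 = -92/(22 + 2*25) - 2/69 = -92/(22 + 50) - 2/69 = -92/72 - 2/69 = -92*1/72 - 2/69 = -23/18 - 2/69 = -541/414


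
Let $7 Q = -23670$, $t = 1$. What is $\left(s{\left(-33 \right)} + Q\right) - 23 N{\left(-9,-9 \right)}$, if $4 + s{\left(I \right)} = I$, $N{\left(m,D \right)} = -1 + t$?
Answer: $- \frac{23929}{7} \approx -3418.4$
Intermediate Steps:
$N{\left(m,D \right)} = 0$ ($N{\left(m,D \right)} = -1 + 1 = 0$)
$Q = - \frac{23670}{7}$ ($Q = \frac{1}{7} \left(-23670\right) = - \frac{23670}{7} \approx -3381.4$)
$s{\left(I \right)} = -4 + I$
$\left(s{\left(-33 \right)} + Q\right) - 23 N{\left(-9,-9 \right)} = \left(\left(-4 - 33\right) - \frac{23670}{7}\right) - 0 = \left(-37 - \frac{23670}{7}\right) + 0 = - \frac{23929}{7} + 0 = - \frac{23929}{7}$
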